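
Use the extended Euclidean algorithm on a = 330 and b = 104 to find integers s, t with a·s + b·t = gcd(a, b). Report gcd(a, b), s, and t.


Euclidean algorithm on (330, 104) — divide until remainder is 0:
  330 = 3 · 104 + 18
  104 = 5 · 18 + 14
  18 = 1 · 14 + 4
  14 = 3 · 4 + 2
  4 = 2 · 2 + 0
gcd(330, 104) = 2.
Track Bezout coefficients alongside the remainders: start with r₀ = 330 = a·1 + b·0 (s = 1, t = 0) and r₁ = 104 = a·0 + b·1 (s = 0, t = 1); each new remainder r_{k+1} = r_{k-1} − q_k·r_k inherits s_{k+1} = s_{k-1} − q_k·s_k, t_{k+1} = t_{k-1} − q_k·t_k, so r_k = a·s_k + b·t_k at every step:
  q = 3: r = 18, s = 1 − 3·0 = 1, t = 0 − 3·1 = -3  (check: 330·1 + 104·(-3) = 18)
  q = 5: r = 14, s = 0 − 5·1 = -5, t = 1 − 5·(-3) = 16  (check: 330·(-5) + 104·16 = 14)
  q = 1: r = 4, s = 1 − 1·(-5) = 6, t = -3 − 1·16 = -19  (check: 330·6 + 104·(-19) = 4)
  q = 3: r = 2, s = -5 − 3·6 = -23, t = 16 − 3·(-19) = 73  (check: 330·(-23) + 104·73 = 2)
The row with r = 2 (the gcd) gives the Bezout coefficients s = -23, t = 73.
Result: 330 · (-23) + 104 · (73) = 2.

gcd(330, 104) = 2; s = -23, t = 73 (check: 330·(-23) + 104·73 = 2).


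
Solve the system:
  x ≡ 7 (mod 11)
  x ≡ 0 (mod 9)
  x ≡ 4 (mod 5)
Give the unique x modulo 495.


Moduli 11, 9, 5 are pairwise coprime; by CRT there is a unique solution modulo M = 11 · 9 · 5 = 495.
Solve pairwise, accumulating the modulus:
  Start with x ≡ 7 (mod 11).
  Combine with x ≡ 0 (mod 9): since gcd(11, 9) = 1, we get a unique residue mod 99.
    Write x = 7 + 11·t and substitute into x ≡ 0 (mod 9): 11·t ≡ 0 − 7 = -7 (mod 9).
    Reduce coefficients mod 9: 2·t ≡ 2 (mod 9).
    The inverse of 2 mod 9 is 5 (since 2·5 = 10 = 1·9 + 1), so t ≡ 5·2 = 10 ≡ 1 (mod 9).
    Then x = 7 + 11·1 = 18, valid modulo lcm(11, 9) = 99: x ≡ 18 (mod 99).
  Combine with x ≡ 4 (mod 5): since gcd(99, 5) = 1, we get a unique residue mod 495.
    Write x = 18 + 99·t and substitute into x ≡ 4 (mod 5): 99·t ≡ 4 − 18 = -14 (mod 5).
    Reduce coefficients mod 5: 4·t ≡ 1 (mod 5).
    The inverse of 4 mod 5 is 4 (since 4·4 = 16 = 3·5 + 1), so t ≡ 4·1 = 4 ≡ 4 (mod 5).
    Then x = 18 + 99·4 = 414, valid modulo lcm(99, 5) = 495: x ≡ 414 (mod 495).
Verify: 414 mod 11 = 7 ✓, 414 mod 9 = 0 ✓, 414 mod 5 = 4 ✓.

x ≡ 414 (mod 495).


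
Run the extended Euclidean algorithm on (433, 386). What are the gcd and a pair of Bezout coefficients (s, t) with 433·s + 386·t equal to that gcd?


Euclidean algorithm on (433, 386) — divide until remainder is 0:
  433 = 1 · 386 + 47
  386 = 8 · 47 + 10
  47 = 4 · 10 + 7
  10 = 1 · 7 + 3
  7 = 2 · 3 + 1
  3 = 3 · 1 + 0
gcd(433, 386) = 1.
Track Bezout coefficients alongside the remainders: start with r₀ = 433 = a·1 + b·0 (s = 1, t = 0) and r₁ = 386 = a·0 + b·1 (s = 0, t = 1); each new remainder r_{k+1} = r_{k-1} − q_k·r_k inherits s_{k+1} = s_{k-1} − q_k·s_k, t_{k+1} = t_{k-1} − q_k·t_k, so r_k = a·s_k + b·t_k at every step:
  q = 1: r = 47, s = 1 − 1·0 = 1, t = 0 − 1·1 = -1  (check: 433·1 + 386·(-1) = 47)
  q = 8: r = 10, s = 0 − 8·1 = -8, t = 1 − 8·(-1) = 9  (check: 433·(-8) + 386·9 = 10)
  q = 4: r = 7, s = 1 − 4·(-8) = 33, t = -1 − 4·9 = -37  (check: 433·33 + 386·(-37) = 7)
  q = 1: r = 3, s = -8 − 1·33 = -41, t = 9 − 1·(-37) = 46  (check: 433·(-41) + 386·46 = 3)
  q = 2: r = 1, s = 33 − 2·(-41) = 115, t = -37 − 2·46 = -129  (check: 433·115 + 386·(-129) = 1)
The row with r = 1 (the gcd) gives the Bezout coefficients s = 115, t = -129.
Result: 433 · (115) + 386 · (-129) = 1.

gcd(433, 386) = 1; s = 115, t = -129 (check: 433·115 + 386·(-129) = 1).


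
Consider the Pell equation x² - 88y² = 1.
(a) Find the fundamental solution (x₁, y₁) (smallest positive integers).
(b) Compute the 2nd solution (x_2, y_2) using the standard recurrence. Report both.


Step 1: Find the fundamental solution (x₁, y₁) of x² - 88y² = 1.
  Expand √88 as a continued fraction. a₀ = ⌊√88⌋ = 9; iterate m_{k+1} = d_k·a_k − m_k, d_{k+1} = (88 − m_{k+1}²)/d_k, a_{k+1} = ⌊(a₀ + m_{k+1})/d_{k+1}⌋ (starting m₀ = 0, d₀ = 1), with convergents p_k = a_k·p_{k-1} + p_{k-2}, q_k = a_k·q_{k-1} + q_{k-2} (p₋₁ = 1, q₋₁ = 0):
  k = 0: a₀ = 9; p₀/q₀ = 9/1; p₀² − 88·q₀² = 81 − 88 = -7.
  k = 1: m = 9, d = 7, a = ⌊(9 + 9)/7⌋ = 2; p/q = (2·9 + 1)/(2·1 + 0) = 19/2; p² − 88·q² = 361 − 352 = 9.
  k = 2: m = 5, d = 9, a = ⌊(9 + 5)/9⌋ = 1; p/q = (1·19 + 9)/(1·2 + 1) = 28/3; p² − 88·q² = 784 − 792 = -8.
  k = 3: m = 4, d = 8, a = ⌊(9 + 4)/8⌋ = 1; p/q = (1·28 + 19)/(1·3 + 2) = 47/5; p² − 88·q² = 2209 − 2200 = 9.
  k = 4: m = 4, d = 9, a = ⌊(9 + 4)/9⌋ = 1; p/q = (1·47 + 28)/(1·5 + 3) = 75/8; p² − 88·q² = 5625 − 5632 = -7.
  k = 5: m = 5, d = 7, a = ⌊(9 + 5)/7⌋ = 2; p/q = (2·75 + 47)/(2·8 + 5) = 197/21; p² − 88·q² = 38809 − 38808 = 1.
  The first convergent with p² − 88·q² = 1 gives the fundamental solution (x₁, y₁) = (197, 21).
Step 2: Apply the recurrence (x_{n+1}, y_{n+1}) = (x₁x_n + 88y₁y_n, x₁y_n + y₁x_n) repeatedly.
  From (x_1, y_1) = (197, 21): x_2 = 197·197 + 88·21·21 = 77617; y_2 = 197·21 + 21·197 = 8274.
Step 3: Verify x_2² - 88·y_2² = 6024398689 - 6024398688 = 1 (should be 1). ✓

(x_1, y_1) = (197, 21); (x_2, y_2) = (77617, 8274).


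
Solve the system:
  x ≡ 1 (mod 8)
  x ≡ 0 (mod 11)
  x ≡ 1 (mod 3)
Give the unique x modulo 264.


Moduli 8, 11, 3 are pairwise coprime; by CRT there is a unique solution modulo M = 8 · 11 · 3 = 264.
Solve pairwise, accumulating the modulus:
  Start with x ≡ 1 (mod 8).
  Combine with x ≡ 0 (mod 11): since gcd(8, 11) = 1, we get a unique residue mod 88.
    Write x = 1 + 8·t and substitute into x ≡ 0 (mod 11): 8·t ≡ 0 − 1 = -1 (mod 11).
    Reduce coefficients mod 11: 8·t ≡ 10 (mod 11).
    The inverse of 8 mod 11 is 7 (since 8·7 = 56 = 5·11 + 1), so t ≡ 7·10 = 70 ≡ 4 (mod 11).
    Then x = 1 + 8·4 = 33, valid modulo lcm(8, 11) = 88: x ≡ 33 (mod 88).
  Combine with x ≡ 1 (mod 3): since gcd(88, 3) = 1, we get a unique residue mod 264.
    Write x = 33 + 88·t and substitute into x ≡ 1 (mod 3): 88·t ≡ 1 − 33 = -32 (mod 3).
    Reduce coefficients mod 3: 1·t ≡ 1 (mod 3).
    So t ≡ 1 (mod 3).
    Then x = 33 + 88·1 = 121, valid modulo lcm(88, 3) = 264: x ≡ 121 (mod 264).
Verify: 121 mod 8 = 1 ✓, 121 mod 11 = 0 ✓, 121 mod 3 = 1 ✓.

x ≡ 121 (mod 264).


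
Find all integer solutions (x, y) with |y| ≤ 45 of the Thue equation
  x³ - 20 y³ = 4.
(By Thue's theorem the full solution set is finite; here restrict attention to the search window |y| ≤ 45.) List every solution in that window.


The equation is x³ - 20y³ = 4. For fixed y, x³ = 20·y³ + 4, so a solution requires the RHS to be a perfect cube.
Strategy: iterate y from -45 to 45, compute RHS = 20·y³ + 4, and check whether it is a (positive or negative) perfect cube.
Check small values of y:
  y = 0: RHS = 4 is not a perfect cube.
  y = 1: RHS = 24 is not a perfect cube.
  y = -1: RHS = -16 is not a perfect cube.
  y = 2: RHS = 164 is not a perfect cube.
  y = -2: RHS = -156 is not a perfect cube.
  y = 3: RHS = 544 is not a perfect cube.
  y = -3: RHS = -536 is not a perfect cube.
Continuing the search up to |y| = 45 finds no solutions either.
No (x, y) in the scanned range satisfies the equation.

No integer solutions with |y| ≤ 45.


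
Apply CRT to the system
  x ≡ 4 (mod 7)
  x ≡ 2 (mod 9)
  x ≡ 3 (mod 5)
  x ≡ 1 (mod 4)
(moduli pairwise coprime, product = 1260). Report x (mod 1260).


Product of moduli M = 7 · 9 · 5 · 4 = 1260.
Merge one congruence at a time:
  Start: x ≡ 4 (mod 7).
  Combine with x ≡ 2 (mod 9); new modulus lcm = 63.
    Write x = 4 + 7·t and substitute into x ≡ 2 (mod 9): 7·t ≡ 2 − 4 = -2 (mod 9).
    Reduce coefficients mod 9: 7·t ≡ 7 (mod 9).
    The inverse of 7 mod 9 is 4 (since 7·4 = 28 = 3·9 + 1), so t ≡ 4·7 = 28 ≡ 1 (mod 9).
    Then x = 4 + 7·1 = 11, valid modulo lcm(7, 9) = 63: x ≡ 11 (mod 63).
  Combine with x ≡ 3 (mod 5); new modulus lcm = 315.
    Write x = 11 + 63·t and substitute into x ≡ 3 (mod 5): 63·t ≡ 3 − 11 = -8 (mod 5).
    Reduce coefficients mod 5: 3·t ≡ 2 (mod 5).
    The inverse of 3 mod 5 is 2 (since 3·2 = 6 = 1·5 + 1), so t ≡ 2·2 = 4 ≡ 4 (mod 5).
    Then x = 11 + 63·4 = 263, valid modulo lcm(63, 5) = 315: x ≡ 263 (mod 315).
  Combine with x ≡ 1 (mod 4); new modulus lcm = 1260.
    Write x = 263 + 315·t and substitute into x ≡ 1 (mod 4): 315·t ≡ 1 − 263 = -262 (mod 4).
    Reduce coefficients mod 4: 3·t ≡ 2 (mod 4).
    The inverse of 3 mod 4 is 3 (since 3·3 = 9 = 2·4 + 1), so t ≡ 3·2 = 6 ≡ 2 (mod 4).
    Then x = 263 + 315·2 = 893, valid modulo lcm(315, 4) = 1260: x ≡ 893 (mod 1260).
Verify against each original: 893 mod 7 = 4, 893 mod 9 = 2, 893 mod 5 = 3, 893 mod 4 = 1.

x ≡ 893 (mod 1260).


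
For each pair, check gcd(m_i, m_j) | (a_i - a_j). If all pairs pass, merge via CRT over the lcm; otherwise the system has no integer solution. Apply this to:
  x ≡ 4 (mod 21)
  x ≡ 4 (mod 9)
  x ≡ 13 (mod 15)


Moduli 21, 9, 15 are not pairwise coprime, so CRT works modulo lcm(m_i) when all pairwise compatibility conditions hold.
Pairwise compatibility: gcd(m_i, m_j) must divide a_i - a_j for every pair.
Merge one congruence at a time:
  Start: x ≡ 4 (mod 21).
  Combine with x ≡ 4 (mod 9): gcd(21, 9) = 3; 4 - 4 = 0, which IS divisible by 3, so compatible.
    Write x = 4 + 21·t and substitute into x ≡ 4 (mod 9): 21·t ≡ 4 − 4 = 0 (mod 9).
    Divide the congruence (and modulus) by g = 3: 7·t ≡ 0 (mod 3).
    Reduce coefficients mod 3: 1·t ≡ 0 (mod 3).
    So t ≡ 0 (mod 3).
    Then x = 4 + 21·0 = 4, valid modulo lcm(21, 9) = 63: x ≡ 4 (mod 63).
  Combine with x ≡ 13 (mod 15): gcd(63, 15) = 3; 13 - 4 = 9, which IS divisible by 3, so compatible.
    Write x = 4 + 63·t and substitute into x ≡ 13 (mod 15): 63·t ≡ 13 − 4 = 9 (mod 15).
    Divide the congruence (and modulus) by g = 3: 21·t ≡ 3 (mod 5).
    Reduce coefficients mod 5: 1·t ≡ 3 (mod 5).
    So t ≡ 3 (mod 5).
    Then x = 4 + 63·3 = 193, valid modulo lcm(63, 15) = 315: x ≡ 193 (mod 315).
Verify: 193 mod 21 = 4, 193 mod 9 = 4, 193 mod 15 = 13.

x ≡ 193 (mod 315).


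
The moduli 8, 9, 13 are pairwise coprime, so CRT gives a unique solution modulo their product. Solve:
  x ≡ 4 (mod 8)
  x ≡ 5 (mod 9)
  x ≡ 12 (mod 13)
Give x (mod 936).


Moduli 8, 9, 13 are pairwise coprime; by CRT there is a unique solution modulo M = 8 · 9 · 13 = 936.
Solve pairwise, accumulating the modulus:
  Start with x ≡ 4 (mod 8).
  Combine with x ≡ 5 (mod 9): since gcd(8, 9) = 1, we get a unique residue mod 72.
    Write x = 4 + 8·t and substitute into x ≡ 5 (mod 9): 8·t ≡ 5 − 4 = 1 (mod 9).
    The inverse of 8 mod 9 is 8 (since 8·8 = 64 = 7·9 + 1), so t ≡ 8·1 = 8 ≡ 8 (mod 9).
    Then x = 4 + 8·8 = 68, valid modulo lcm(8, 9) = 72: x ≡ 68 (mod 72).
  Combine with x ≡ 12 (mod 13): since gcd(72, 13) = 1, we get a unique residue mod 936.
    Write x = 68 + 72·t and substitute into x ≡ 12 (mod 13): 72·t ≡ 12 − 68 = -56 (mod 13).
    Reduce coefficients mod 13: 7·t ≡ 9 (mod 13).
    The inverse of 7 mod 13 is 2 (since 7·2 = 14 = 1·13 + 1), so t ≡ 2·9 = 18 ≡ 5 (mod 13).
    Then x = 68 + 72·5 = 428, valid modulo lcm(72, 13) = 936: x ≡ 428 (mod 936).
Verify: 428 mod 8 = 4 ✓, 428 mod 9 = 5 ✓, 428 mod 13 = 12 ✓.

x ≡ 428 (mod 936).


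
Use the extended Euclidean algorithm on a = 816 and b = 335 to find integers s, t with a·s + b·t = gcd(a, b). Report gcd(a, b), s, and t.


Euclidean algorithm on (816, 335) — divide until remainder is 0:
  816 = 2 · 335 + 146
  335 = 2 · 146 + 43
  146 = 3 · 43 + 17
  43 = 2 · 17 + 9
  17 = 1 · 9 + 8
  9 = 1 · 8 + 1
  8 = 8 · 1 + 0
gcd(816, 335) = 1.
Track Bezout coefficients alongside the remainders: start with r₀ = 816 = a·1 + b·0 (s = 1, t = 0) and r₁ = 335 = a·0 + b·1 (s = 0, t = 1); each new remainder r_{k+1} = r_{k-1} − q_k·r_k inherits s_{k+1} = s_{k-1} − q_k·s_k, t_{k+1} = t_{k-1} − q_k·t_k, so r_k = a·s_k + b·t_k at every step:
  q = 2: r = 146, s = 1 − 2·0 = 1, t = 0 − 2·1 = -2  (check: 816·1 + 335·(-2) = 146)
  q = 2: r = 43, s = 0 − 2·1 = -2, t = 1 − 2·(-2) = 5  (check: 816·(-2) + 335·5 = 43)
  q = 3: r = 17, s = 1 − 3·(-2) = 7, t = -2 − 3·5 = -17  (check: 816·7 + 335·(-17) = 17)
  q = 2: r = 9, s = -2 − 2·7 = -16, t = 5 − 2·(-17) = 39  (check: 816·(-16) + 335·39 = 9)
  q = 1: r = 8, s = 7 − 1·(-16) = 23, t = -17 − 1·39 = -56  (check: 816·23 + 335·(-56) = 8)
  q = 1: r = 1, s = -16 − 1·23 = -39, t = 39 − 1·(-56) = 95  (check: 816·(-39) + 335·95 = 1)
The row with r = 1 (the gcd) gives the Bezout coefficients s = -39, t = 95.
Result: 816 · (-39) + 335 · (95) = 1.

gcd(816, 335) = 1; s = -39, t = 95 (check: 816·(-39) + 335·95 = 1).


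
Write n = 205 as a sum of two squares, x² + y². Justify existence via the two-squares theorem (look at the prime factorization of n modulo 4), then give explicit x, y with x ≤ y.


Step 1: Factor n = 205 = 5 · 41.
Step 2: Check the mod-4 condition on each prime factor: 5 ≡ 1 (mod 4), exponent 1; 41 ≡ 1 (mod 4), exponent 1.
All primes ≡ 3 (mod 4) appear to even exponent (or don't appear), so by the two-squares theorem n IS expressible as a sum of two squares.
Step 3: Build a representation. Here n = 5 · 41 is a product of primes ≡ 1 (mod 4). Each prime p ≡ 1 (mod 4) is itself a sum of two squares; find a² by testing p − a² for a perfect square:
  5: 5 − 1² = 4 = 2² ⇒ 5 = 1² + 2².
  41: 41 − 1² = 40, 41 − 2² = 37, 41 − 3² = 32, 41 − 4² = 25 = 5² ⇒ 41 = 4² + 5².
  Combine using the Brahmagupta–Fibonacci identity (a² + b²)(c² + d²) = (ac − bd)² + (ad + bc)² = (ac + bd)² + (ad − bc)²:
  5 · 41 = 205: from (1² + 2²)(4² + 5²), take (1·4 − 2·5, 1·5 + 2·4) = (4 − 10, 5 + 8) = (-6, 13); dropping signs (only squares matter) gives (6, 13); check 6² + 13² = 36 + 169 = 205 ✓.
Step 4: Order so x ≤ y and verify: 6² + 13² = 36 + 169 = 205 = n. ✓

n = 205 = 6² + 13² (one valid representation with x ≤ y).


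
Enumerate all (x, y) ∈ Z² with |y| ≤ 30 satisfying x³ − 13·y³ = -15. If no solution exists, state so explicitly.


The equation is x³ - 13y³ = -15. For fixed y, x³ = 13·y³ − 15, so a solution requires the RHS to be a perfect cube.
Strategy: iterate y from -30 to 30, compute RHS = 13·y³ − 15, and check whether it is a (positive or negative) perfect cube.
Check small values of y:
  y = 0: RHS = -15 is not a perfect cube.
  y = 1: RHS = -2 is not a perfect cube.
  y = -1: RHS = -28 is not a perfect cube.
  y = 2: RHS = 89 is not a perfect cube.
  y = -2: RHS = -119 is not a perfect cube.
  y = 3: RHS = 336 is not a perfect cube.
  y = -3: RHS = -366 is not a perfect cube.
Continuing the search up to |y| = 30 finds no solutions either.
No (x, y) in the scanned range satisfies the equation.

No integer solutions with |y| ≤ 30.


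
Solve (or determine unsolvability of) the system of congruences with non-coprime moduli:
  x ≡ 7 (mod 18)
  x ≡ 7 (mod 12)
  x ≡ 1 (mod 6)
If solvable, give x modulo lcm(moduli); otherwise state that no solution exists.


Moduli 18, 12, 6 are not pairwise coprime, so CRT works modulo lcm(m_i) when all pairwise compatibility conditions hold.
Pairwise compatibility: gcd(m_i, m_j) must divide a_i - a_j for every pair.
Merge one congruence at a time:
  Start: x ≡ 7 (mod 18).
  Combine with x ≡ 7 (mod 12): gcd(18, 12) = 6; 7 - 7 = 0, which IS divisible by 6, so compatible.
    Write x = 7 + 18·t and substitute into x ≡ 7 (mod 12): 18·t ≡ 7 − 7 = 0 (mod 12).
    Divide the congruence (and modulus) by g = 6: 3·t ≡ 0 (mod 2).
    Reduce coefficients mod 2: 1·t ≡ 0 (mod 2).
    So t ≡ 0 (mod 2).
    Then x = 7 + 18·0 = 7, valid modulo lcm(18, 12) = 36: x ≡ 7 (mod 36).
  Combine with x ≡ 1 (mod 6): gcd(36, 6) = 6; 1 - 7 = -6, which IS divisible by 6, so compatible.
    Write x = 7 + 36·t and substitute into x ≡ 1 (mod 6): 36·t ≡ 1 − 7 = -6 (mod 6).
    Divide the congruence (and modulus) by g = 6: 6·t ≡ -1 (mod 1).
    Modulo 1 every t works; take t = 0.
    Then x = 7 + 36·0 = 7, valid modulo lcm(36, 6) = 36: x ≡ 7 (mod 36).
Verify: 7 mod 18 = 7, 7 mod 12 = 7, 7 mod 6 = 1.

x ≡ 7 (mod 36).


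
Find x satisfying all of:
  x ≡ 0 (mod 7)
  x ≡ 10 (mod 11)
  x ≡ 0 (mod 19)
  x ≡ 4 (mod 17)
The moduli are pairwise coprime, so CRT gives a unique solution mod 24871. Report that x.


Product of moduli M = 7 · 11 · 19 · 17 = 24871.
Merge one congruence at a time:
  Start: x ≡ 0 (mod 7).
  Combine with x ≡ 10 (mod 11); new modulus lcm = 77.
    Write x = 0 + 7·t and substitute into x ≡ 10 (mod 11): 7·t ≡ 10 − 0 = 10 (mod 11).
    The inverse of 7 mod 11 is 8 (since 7·8 = 56 = 5·11 + 1), so t ≡ 8·10 = 80 ≡ 3 (mod 11).
    Then x = 0 + 7·3 = 21, valid modulo lcm(7, 11) = 77: x ≡ 21 (mod 77).
  Combine with x ≡ 0 (mod 19); new modulus lcm = 1463.
    Write x = 21 + 77·t and substitute into x ≡ 0 (mod 19): 77·t ≡ 0 − 21 = -21 (mod 19).
    Reduce coefficients mod 19: 1·t ≡ 17 (mod 19).
    So t ≡ 17 (mod 19).
    Then x = 21 + 77·17 = 1330, valid modulo lcm(77, 19) = 1463: x ≡ 1330 (mod 1463).
  Combine with x ≡ 4 (mod 17); new modulus lcm = 24871.
    Write x = 1330 + 1463·t and substitute into x ≡ 4 (mod 17): 1463·t ≡ 4 − 1330 = -1326 (mod 17).
    Reduce coefficients mod 17: 1·t ≡ 0 (mod 17).
    So t ≡ 0 (mod 17).
    Then x = 1330 + 1463·0 = 1330, valid modulo lcm(1463, 17) = 24871: x ≡ 1330 (mod 24871).
Verify against each original: 1330 mod 7 = 0, 1330 mod 11 = 10, 1330 mod 19 = 0, 1330 mod 17 = 4.

x ≡ 1330 (mod 24871).


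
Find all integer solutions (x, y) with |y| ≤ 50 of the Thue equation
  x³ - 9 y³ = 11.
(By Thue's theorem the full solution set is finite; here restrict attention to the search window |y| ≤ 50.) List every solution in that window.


The equation is x³ - 9y³ = 11. For fixed y, x³ = 9·y³ + 11, so a solution requires the RHS to be a perfect cube.
Strategy: iterate y from -50 to 50, compute RHS = 9·y³ + 11, and check whether it is a (positive or negative) perfect cube.
Check small values of y:
  y = 0: RHS = 11 is not a perfect cube.
  y = 1: RHS = 20 is not a perfect cube.
  y = -1: RHS = 2 is not a perfect cube.
  y = 2: RHS = 83 is not a perfect cube.
  y = -2: RHS = -61 is not a perfect cube.
  y = 3: RHS = 254 is not a perfect cube.
  y = -3: RHS = -232 is not a perfect cube.
Continuing the search up to |y| = 50 finds no solutions either.
No (x, y) in the scanned range satisfies the equation.

No integer solutions with |y| ≤ 50.


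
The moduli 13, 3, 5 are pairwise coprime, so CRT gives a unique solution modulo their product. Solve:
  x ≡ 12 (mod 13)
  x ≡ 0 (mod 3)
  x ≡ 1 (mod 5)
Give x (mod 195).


Moduli 13, 3, 5 are pairwise coprime; by CRT there is a unique solution modulo M = 13 · 3 · 5 = 195.
Solve pairwise, accumulating the modulus:
  Start with x ≡ 12 (mod 13).
  Combine with x ≡ 0 (mod 3): since gcd(13, 3) = 1, we get a unique residue mod 39.
    Write x = 12 + 13·t and substitute into x ≡ 0 (mod 3): 13·t ≡ 0 − 12 = -12 (mod 3).
    Reduce coefficients mod 3: 1·t ≡ 0 (mod 3).
    So t ≡ 0 (mod 3).
    Then x = 12 + 13·0 = 12, valid modulo lcm(13, 3) = 39: x ≡ 12 (mod 39).
  Combine with x ≡ 1 (mod 5): since gcd(39, 5) = 1, we get a unique residue mod 195.
    Write x = 12 + 39·t and substitute into x ≡ 1 (mod 5): 39·t ≡ 1 − 12 = -11 (mod 5).
    Reduce coefficients mod 5: 4·t ≡ 4 (mod 5).
    The inverse of 4 mod 5 is 4 (since 4·4 = 16 = 3·5 + 1), so t ≡ 4·4 = 16 ≡ 1 (mod 5).
    Then x = 12 + 39·1 = 51, valid modulo lcm(39, 5) = 195: x ≡ 51 (mod 195).
Verify: 51 mod 13 = 12 ✓, 51 mod 3 = 0 ✓, 51 mod 5 = 1 ✓.

x ≡ 51 (mod 195).


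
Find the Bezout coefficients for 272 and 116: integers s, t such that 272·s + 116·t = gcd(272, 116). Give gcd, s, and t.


Euclidean algorithm on (272, 116) — divide until remainder is 0:
  272 = 2 · 116 + 40
  116 = 2 · 40 + 36
  40 = 1 · 36 + 4
  36 = 9 · 4 + 0
gcd(272, 116) = 4.
Track Bezout coefficients alongside the remainders: start with r₀ = 272 = a·1 + b·0 (s = 1, t = 0) and r₁ = 116 = a·0 + b·1 (s = 0, t = 1); each new remainder r_{k+1} = r_{k-1} − q_k·r_k inherits s_{k+1} = s_{k-1} − q_k·s_k, t_{k+1} = t_{k-1} − q_k·t_k, so r_k = a·s_k + b·t_k at every step:
  q = 2: r = 40, s = 1 − 2·0 = 1, t = 0 − 2·1 = -2  (check: 272·1 + 116·(-2) = 40)
  q = 2: r = 36, s = 0 − 2·1 = -2, t = 1 − 2·(-2) = 5  (check: 272·(-2) + 116·5 = 36)
  q = 1: r = 4, s = 1 − 1·(-2) = 3, t = -2 − 1·5 = -7  (check: 272·3 + 116·(-7) = 4)
The row with r = 4 (the gcd) gives the Bezout coefficients s = 3, t = -7.
Result: 272 · (3) + 116 · (-7) = 4.

gcd(272, 116) = 4; s = 3, t = -7 (check: 272·3 + 116·(-7) = 4).


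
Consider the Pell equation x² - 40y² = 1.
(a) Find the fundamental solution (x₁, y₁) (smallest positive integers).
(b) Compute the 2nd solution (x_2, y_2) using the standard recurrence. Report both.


Step 1: Find the fundamental solution (x₁, y₁) of x² - 40y² = 1.
  Expand √40 as a continued fraction. a₀ = ⌊√40⌋ = 6; iterate m_{k+1} = d_k·a_k − m_k, d_{k+1} = (40 − m_{k+1}²)/d_k, a_{k+1} = ⌊(a₀ + m_{k+1})/d_{k+1}⌋ (starting m₀ = 0, d₀ = 1), with convergents p_k = a_k·p_{k-1} + p_{k-2}, q_k = a_k·q_{k-1} + q_{k-2} (p₋₁ = 1, q₋₁ = 0):
  k = 0: a₀ = 6; p₀/q₀ = 6/1; p₀² − 40·q₀² = 36 − 40 = -4.
  k = 1: m = 6, d = 4, a = ⌊(6 + 6)/4⌋ = 3; p/q = (3·6 + 1)/(3·1 + 0) = 19/3; p² − 40·q² = 361 − 360 = 1.
  The first convergent with p² − 40·q² = 1 gives the fundamental solution (x₁, y₁) = (19, 3).
Step 2: Apply the recurrence (x_{n+1}, y_{n+1}) = (x₁x_n + 40y₁y_n, x₁y_n + y₁x_n) repeatedly.
  From (x_1, y_1) = (19, 3): x_2 = 19·19 + 40·3·3 = 721; y_2 = 19·3 + 3·19 = 114.
Step 3: Verify x_2² - 40·y_2² = 519841 - 519840 = 1 (should be 1). ✓

(x_1, y_1) = (19, 3); (x_2, y_2) = (721, 114).


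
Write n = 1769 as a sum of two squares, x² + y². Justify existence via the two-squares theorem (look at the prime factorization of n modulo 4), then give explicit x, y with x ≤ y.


Step 1: Factor n = 1769 = 29 · 61.
Step 2: Check the mod-4 condition on each prime factor: 29 ≡ 1 (mod 4), exponent 1; 61 ≡ 1 (mod 4), exponent 1.
All primes ≡ 3 (mod 4) appear to even exponent (or don't appear), so by the two-squares theorem n IS expressible as a sum of two squares.
Step 3: Build a representation. Here n = 29 · 61 is a product of primes ≡ 1 (mod 4). Each prime p ≡ 1 (mod 4) is itself a sum of two squares; find a² by testing p − a² for a perfect square:
  29: 29 − 1² = 28, 29 − 2² = 25 = 5² ⇒ 29 = 2² + 5².
  61: 61 − 1² = 60, 61 − 2² = 57, 61 − 3² = 52, 61 − 4² = 45, 61 − 5² = 36 = 6² ⇒ 61 = 5² + 6².
  Combine using the Brahmagupta–Fibonacci identity (a² + b²)(c² + d²) = (ac − bd)² + (ad + bc)² = (ac + bd)² + (ad − bc)²:
  29 · 61 = 1769: from (2² + 5²)(5² + 6²), take (2·5 − 5·6, 2·6 + 5·5) = (10 − 30, 12 + 25) = (-20, 37); dropping signs (only squares matter) gives (20, 37); check 20² + 37² = 400 + 1369 = 1769 ✓.
Step 4: Order so x ≤ y and verify: 20² + 37² = 400 + 1369 = 1769 = n. ✓

n = 1769 = 20² + 37² (one valid representation with x ≤ y).


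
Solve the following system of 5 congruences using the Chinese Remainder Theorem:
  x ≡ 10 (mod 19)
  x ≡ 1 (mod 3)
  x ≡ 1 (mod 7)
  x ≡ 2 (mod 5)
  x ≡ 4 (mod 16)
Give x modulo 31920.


Product of moduli M = 19 · 3 · 7 · 5 · 16 = 31920.
Merge one congruence at a time:
  Start: x ≡ 10 (mod 19).
  Combine with x ≡ 1 (mod 3); new modulus lcm = 57.
    Write x = 10 + 19·t and substitute into x ≡ 1 (mod 3): 19·t ≡ 1 − 10 = -9 (mod 3).
    Reduce coefficients mod 3: 1·t ≡ 0 (mod 3).
    So t ≡ 0 (mod 3).
    Then x = 10 + 19·0 = 10, valid modulo lcm(19, 3) = 57: x ≡ 10 (mod 57).
  Combine with x ≡ 1 (mod 7); new modulus lcm = 399.
    Write x = 10 + 57·t and substitute into x ≡ 1 (mod 7): 57·t ≡ 1 − 10 = -9 (mod 7).
    Reduce coefficients mod 7: 1·t ≡ 5 (mod 7).
    So t ≡ 5 (mod 7).
    Then x = 10 + 57·5 = 295, valid modulo lcm(57, 7) = 399: x ≡ 295 (mod 399).
  Combine with x ≡ 2 (mod 5); new modulus lcm = 1995.
    Write x = 295 + 399·t and substitute into x ≡ 2 (mod 5): 399·t ≡ 2 − 295 = -293 (mod 5).
    Reduce coefficients mod 5: 4·t ≡ 2 (mod 5).
    The inverse of 4 mod 5 is 4 (since 4·4 = 16 = 3·5 + 1), so t ≡ 4·2 = 8 ≡ 3 (mod 5).
    Then x = 295 + 399·3 = 1492, valid modulo lcm(399, 5) = 1995: x ≡ 1492 (mod 1995).
  Combine with x ≡ 4 (mod 16); new modulus lcm = 31920.
    Write x = 1492 + 1995·t and substitute into x ≡ 4 (mod 16): 1995·t ≡ 4 − 1492 = -1488 (mod 16).
    Reduce coefficients mod 16: 11·t ≡ 0 (mod 16).
    The inverse of 11 mod 16 is 3 (since 11·3 = 33 = 2·16 + 1), so t ≡ 3·0 = 0 ≡ 0 (mod 16).
    Then x = 1492 + 1995·0 = 1492, valid modulo lcm(1995, 16) = 31920: x ≡ 1492 (mod 31920).
Verify against each original: 1492 mod 19 = 10, 1492 mod 3 = 1, 1492 mod 7 = 1, 1492 mod 5 = 2, 1492 mod 16 = 4.

x ≡ 1492 (mod 31920).


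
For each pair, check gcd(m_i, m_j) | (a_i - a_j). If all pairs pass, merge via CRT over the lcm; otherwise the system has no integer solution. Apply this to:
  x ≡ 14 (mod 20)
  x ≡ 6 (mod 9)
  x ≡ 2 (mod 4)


Moduli 20, 9, 4 are not pairwise coprime, so CRT works modulo lcm(m_i) when all pairwise compatibility conditions hold.
Pairwise compatibility: gcd(m_i, m_j) must divide a_i - a_j for every pair.
Merge one congruence at a time:
  Start: x ≡ 14 (mod 20).
  Combine with x ≡ 6 (mod 9): gcd(20, 9) = 1; 6 - 14 = -8, which IS divisible by 1, so compatible.
    Write x = 14 + 20·t and substitute into x ≡ 6 (mod 9): 20·t ≡ 6 − 14 = -8 (mod 9).
    Reduce coefficients mod 9: 2·t ≡ 1 (mod 9).
    The inverse of 2 mod 9 is 5 (since 2·5 = 10 = 1·9 + 1), so t ≡ 5·1 = 5 ≡ 5 (mod 9).
    Then x = 14 + 20·5 = 114, valid modulo lcm(20, 9) = 180: x ≡ 114 (mod 180).
  Combine with x ≡ 2 (mod 4): gcd(180, 4) = 4; 2 - 114 = -112, which IS divisible by 4, so compatible.
    Write x = 114 + 180·t and substitute into x ≡ 2 (mod 4): 180·t ≡ 2 − 114 = -112 (mod 4).
    Divide the congruence (and modulus) by g = 4: 45·t ≡ -28 (mod 1).
    Modulo 1 every t works; take t = 0.
    Then x = 114 + 180·0 = 114, valid modulo lcm(180, 4) = 180: x ≡ 114 (mod 180).
Verify: 114 mod 20 = 14, 114 mod 9 = 6, 114 mod 4 = 2.

x ≡ 114 (mod 180).


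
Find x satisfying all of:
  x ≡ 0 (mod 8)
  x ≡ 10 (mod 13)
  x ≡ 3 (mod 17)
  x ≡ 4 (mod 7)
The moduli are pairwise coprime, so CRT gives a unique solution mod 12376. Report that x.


Product of moduli M = 8 · 13 · 17 · 7 = 12376.
Merge one congruence at a time:
  Start: x ≡ 0 (mod 8).
  Combine with x ≡ 10 (mod 13); new modulus lcm = 104.
    Write x = 0 + 8·t and substitute into x ≡ 10 (mod 13): 8·t ≡ 10 − 0 = 10 (mod 13).
    The inverse of 8 mod 13 is 5 (since 8·5 = 40 = 3·13 + 1), so t ≡ 5·10 = 50 ≡ 11 (mod 13).
    Then x = 0 + 8·11 = 88, valid modulo lcm(8, 13) = 104: x ≡ 88 (mod 104).
  Combine with x ≡ 3 (mod 17); new modulus lcm = 1768.
    Write x = 88 + 104·t and substitute into x ≡ 3 (mod 17): 104·t ≡ 3 − 88 = -85 (mod 17).
    Reduce coefficients mod 17: 2·t ≡ 0 (mod 17).
    The inverse of 2 mod 17 is 9 (since 2·9 = 18 = 1·17 + 1), so t ≡ 9·0 = 0 ≡ 0 (mod 17).
    Then x = 88 + 104·0 = 88, valid modulo lcm(104, 17) = 1768: x ≡ 88 (mod 1768).
  Combine with x ≡ 4 (mod 7); new modulus lcm = 12376.
    Write x = 88 + 1768·t and substitute into x ≡ 4 (mod 7): 1768·t ≡ 4 − 88 = -84 (mod 7).
    Reduce coefficients mod 7: 4·t ≡ 0 (mod 7).
    The inverse of 4 mod 7 is 2 (since 4·2 = 8 = 1·7 + 1), so t ≡ 2·0 = 0 ≡ 0 (mod 7).
    Then x = 88 + 1768·0 = 88, valid modulo lcm(1768, 7) = 12376: x ≡ 88 (mod 12376).
Verify against each original: 88 mod 8 = 0, 88 mod 13 = 10, 88 mod 17 = 3, 88 mod 7 = 4.

x ≡ 88 (mod 12376).


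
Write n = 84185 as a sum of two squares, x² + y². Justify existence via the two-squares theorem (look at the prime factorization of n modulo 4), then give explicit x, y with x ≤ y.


Step 1: Factor n = 84185 = 5 · 113 · 149.
Step 2: Check the mod-4 condition on each prime factor: 5 ≡ 1 (mod 4), exponent 1; 113 ≡ 1 (mod 4), exponent 1; 149 ≡ 1 (mod 4), exponent 1.
All primes ≡ 3 (mod 4) appear to even exponent (or don't appear), so by the two-squares theorem n IS expressible as a sum of two squares.
Step 3: Build a representation. Here n = 5 · 113 · 149 is a product of primes ≡ 1 (mod 4). Each prime p ≡ 1 (mod 4) is itself a sum of two squares; find a² by testing p − a² for a perfect square:
  5: 5 − 1² = 4 = 2² ⇒ 5 = 1² + 2².
  113: 113 − 1² = 112, 113 − 2² = 109, 113 − 3² = 104, 113 − 4² = 97, 113 − 5² = 88, 113 − 6² = 77, 113 − 7² = 64 = 8² ⇒ 113 = 7² + 8².
  149: 149 − 1² = 148, 149 − 2² = 145, 149 − 3² = 140, 149 − 4² = 133, 149 − 5² = 124, 149 − 6² = 113, 149 − 7² = 100 = 10² ⇒ 149 = 7² + 10².
  Combine using the Brahmagupta–Fibonacci identity (a² + b²)(c² + d²) = (ac − bd)² + (ad + bc)² = (ac + bd)² + (ad − bc)²:
  5 · 113 = 565: from (1² + 2²)(7² + 8²), take (1·7 − 2·8, 1·8 + 2·7) = (7 − 16, 8 + 14) = (-9, 22); dropping signs (only squares matter) gives (9, 22); check 9² + 22² = 81 + 484 = 565 ✓.
  565 · 149 = 84185: from (9² + 22²)(7² + 10²), take (9·7 − 22·10, 9·10 + 22·7) = (63 − 220, 90 + 154) = (-157, 244); dropping signs (only squares matter) gives (157, 244); check 157² + 244² = 24649 + 59536 = 84185 ✓.
Step 4: Order so x ≤ y and verify: 157² + 244² = 24649 + 59536 = 84185 = n. ✓

n = 84185 = 157² + 244² (one valid representation with x ≤ y).


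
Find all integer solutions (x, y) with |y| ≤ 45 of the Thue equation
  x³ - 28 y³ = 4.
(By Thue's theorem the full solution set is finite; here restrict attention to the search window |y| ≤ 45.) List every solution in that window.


The equation is x³ - 28y³ = 4. For fixed y, x³ = 28·y³ + 4, so a solution requires the RHS to be a perfect cube.
Strategy: iterate y from -45 to 45, compute RHS = 28·y³ + 4, and check whether it is a (positive or negative) perfect cube.
Check small values of y:
  y = 0: RHS = 4 is not a perfect cube.
  y = 1: RHS = 32 is not a perfect cube.
  y = -1: RHS = -24 is not a perfect cube.
  y = 2: RHS = 228 is not a perfect cube.
  y = -2: RHS = -220 is not a perfect cube.
  y = 3: RHS = 760 is not a perfect cube.
  y = -3: RHS = -752 is not a perfect cube.
Continuing the search up to |y| = 45 finds no solutions either.
No (x, y) in the scanned range satisfies the equation.

No integer solutions with |y| ≤ 45.


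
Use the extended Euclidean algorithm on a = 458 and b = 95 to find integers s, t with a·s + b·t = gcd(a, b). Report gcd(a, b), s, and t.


Euclidean algorithm on (458, 95) — divide until remainder is 0:
  458 = 4 · 95 + 78
  95 = 1 · 78 + 17
  78 = 4 · 17 + 10
  17 = 1 · 10 + 7
  10 = 1 · 7 + 3
  7 = 2 · 3 + 1
  3 = 3 · 1 + 0
gcd(458, 95) = 1.
Track Bezout coefficients alongside the remainders: start with r₀ = 458 = a·1 + b·0 (s = 1, t = 0) and r₁ = 95 = a·0 + b·1 (s = 0, t = 1); each new remainder r_{k+1} = r_{k-1} − q_k·r_k inherits s_{k+1} = s_{k-1} − q_k·s_k, t_{k+1} = t_{k-1} − q_k·t_k, so r_k = a·s_k + b·t_k at every step:
  q = 4: r = 78, s = 1 − 4·0 = 1, t = 0 − 4·1 = -4  (check: 458·1 + 95·(-4) = 78)
  q = 1: r = 17, s = 0 − 1·1 = -1, t = 1 − 1·(-4) = 5  (check: 458·(-1) + 95·5 = 17)
  q = 4: r = 10, s = 1 − 4·(-1) = 5, t = -4 − 4·5 = -24  (check: 458·5 + 95·(-24) = 10)
  q = 1: r = 7, s = -1 − 1·5 = -6, t = 5 − 1·(-24) = 29  (check: 458·(-6) + 95·29 = 7)
  q = 1: r = 3, s = 5 − 1·(-6) = 11, t = -24 − 1·29 = -53  (check: 458·11 + 95·(-53) = 3)
  q = 2: r = 1, s = -6 − 2·11 = -28, t = 29 − 2·(-53) = 135  (check: 458·(-28) + 95·135 = 1)
The row with r = 1 (the gcd) gives the Bezout coefficients s = -28, t = 135.
Result: 458 · (-28) + 95 · (135) = 1.

gcd(458, 95) = 1; s = -28, t = 135 (check: 458·(-28) + 95·135 = 1).


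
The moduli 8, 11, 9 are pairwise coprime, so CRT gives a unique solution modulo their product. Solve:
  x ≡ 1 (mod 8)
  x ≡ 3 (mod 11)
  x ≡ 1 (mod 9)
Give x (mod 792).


Moduli 8, 11, 9 are pairwise coprime; by CRT there is a unique solution modulo M = 8 · 11 · 9 = 792.
Solve pairwise, accumulating the modulus:
  Start with x ≡ 1 (mod 8).
  Combine with x ≡ 3 (mod 11): since gcd(8, 11) = 1, we get a unique residue mod 88.
    Write x = 1 + 8·t and substitute into x ≡ 3 (mod 11): 8·t ≡ 3 − 1 = 2 (mod 11).
    The inverse of 8 mod 11 is 7 (since 8·7 = 56 = 5·11 + 1), so t ≡ 7·2 = 14 ≡ 3 (mod 11).
    Then x = 1 + 8·3 = 25, valid modulo lcm(8, 11) = 88: x ≡ 25 (mod 88).
  Combine with x ≡ 1 (mod 9): since gcd(88, 9) = 1, we get a unique residue mod 792.
    Write x = 25 + 88·t and substitute into x ≡ 1 (mod 9): 88·t ≡ 1 − 25 = -24 (mod 9).
    Reduce coefficients mod 9: 7·t ≡ 3 (mod 9).
    The inverse of 7 mod 9 is 4 (since 7·4 = 28 = 3·9 + 1), so t ≡ 4·3 = 12 ≡ 3 (mod 9).
    Then x = 25 + 88·3 = 289, valid modulo lcm(88, 9) = 792: x ≡ 289 (mod 792).
Verify: 289 mod 8 = 1 ✓, 289 mod 11 = 3 ✓, 289 mod 9 = 1 ✓.

x ≡ 289 (mod 792).


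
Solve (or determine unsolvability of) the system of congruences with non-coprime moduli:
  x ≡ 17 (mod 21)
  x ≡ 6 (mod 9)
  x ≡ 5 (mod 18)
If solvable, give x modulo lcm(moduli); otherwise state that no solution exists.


Moduli 21, 9, 18 are not pairwise coprime, so CRT works modulo lcm(m_i) when all pairwise compatibility conditions hold.
Pairwise compatibility: gcd(m_i, m_j) must divide a_i - a_j for every pair.
Merge one congruence at a time:
  Start: x ≡ 17 (mod 21).
  Combine with x ≡ 6 (mod 9): gcd(21, 9) = 3, and 6 - 17 = -11 is NOT divisible by 3.
    ⇒ system is inconsistent (no integer solution).

No solution (the system is inconsistent).


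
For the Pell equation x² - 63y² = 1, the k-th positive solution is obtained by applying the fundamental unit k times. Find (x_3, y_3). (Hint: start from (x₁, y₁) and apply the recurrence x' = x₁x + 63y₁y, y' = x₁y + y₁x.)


Step 1: Find the fundamental solution (x₁, y₁) of x² - 63y² = 1.
  Expand √63 as a continued fraction. a₀ = ⌊√63⌋ = 7; iterate m_{k+1} = d_k·a_k − m_k, d_{k+1} = (63 − m_{k+1}²)/d_k, a_{k+1} = ⌊(a₀ + m_{k+1})/d_{k+1}⌋ (starting m₀ = 0, d₀ = 1), with convergents p_k = a_k·p_{k-1} + p_{k-2}, q_k = a_k·q_{k-1} + q_{k-2} (p₋₁ = 1, q₋₁ = 0):
  k = 0: a₀ = 7; p₀/q₀ = 7/1; p₀² − 63·q₀² = 49 − 63 = -14.
  k = 1: m = 7, d = 14, a = ⌊(7 + 7)/14⌋ = 1; p/q = (1·7 + 1)/(1·1 + 0) = 8/1; p² − 63·q² = 64 − 63 = 1.
  The first convergent with p² − 63·q² = 1 gives the fundamental solution (x₁, y₁) = (8, 1).
Step 2: Apply the recurrence (x_{n+1}, y_{n+1}) = (x₁x_n + 63y₁y_n, x₁y_n + y₁x_n) repeatedly.
  From (x_1, y_1) = (8, 1): x_2 = 8·8 + 63·1·1 = 127; y_2 = 8·1 + 1·8 = 16.
  From (x_2, y_2) = (127, 16): x_3 = 8·127 + 63·1·16 = 2024; y_3 = 8·16 + 1·127 = 255.
Step 3: Verify x_3² - 63·y_3² = 4096576 - 4096575 = 1 (should be 1). ✓

(x_1, y_1) = (8, 1); (x_3, y_3) = (2024, 255).


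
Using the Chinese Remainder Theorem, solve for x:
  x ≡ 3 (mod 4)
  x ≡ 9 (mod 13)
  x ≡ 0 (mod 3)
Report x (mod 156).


Moduli 4, 13, 3 are pairwise coprime; by CRT there is a unique solution modulo M = 4 · 13 · 3 = 156.
Solve pairwise, accumulating the modulus:
  Start with x ≡ 3 (mod 4).
  Combine with x ≡ 9 (mod 13): since gcd(4, 13) = 1, we get a unique residue mod 52.
    Write x = 3 + 4·t and substitute into x ≡ 9 (mod 13): 4·t ≡ 9 − 3 = 6 (mod 13).
    The inverse of 4 mod 13 is 10 (since 4·10 = 40 = 3·13 + 1), so t ≡ 10·6 = 60 ≡ 8 (mod 13).
    Then x = 3 + 4·8 = 35, valid modulo lcm(4, 13) = 52: x ≡ 35 (mod 52).
  Combine with x ≡ 0 (mod 3): since gcd(52, 3) = 1, we get a unique residue mod 156.
    Write x = 35 + 52·t and substitute into x ≡ 0 (mod 3): 52·t ≡ 0 − 35 = -35 (mod 3).
    Reduce coefficients mod 3: 1·t ≡ 1 (mod 3).
    So t ≡ 1 (mod 3).
    Then x = 35 + 52·1 = 87, valid modulo lcm(52, 3) = 156: x ≡ 87 (mod 156).
Verify: 87 mod 4 = 3 ✓, 87 mod 13 = 9 ✓, 87 mod 3 = 0 ✓.

x ≡ 87 (mod 156).


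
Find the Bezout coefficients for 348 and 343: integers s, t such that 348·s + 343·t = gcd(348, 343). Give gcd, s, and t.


Euclidean algorithm on (348, 343) — divide until remainder is 0:
  348 = 1 · 343 + 5
  343 = 68 · 5 + 3
  5 = 1 · 3 + 2
  3 = 1 · 2 + 1
  2 = 2 · 1 + 0
gcd(348, 343) = 1.
Track Bezout coefficients alongside the remainders: start with r₀ = 348 = a·1 + b·0 (s = 1, t = 0) and r₁ = 343 = a·0 + b·1 (s = 0, t = 1); each new remainder r_{k+1} = r_{k-1} − q_k·r_k inherits s_{k+1} = s_{k-1} − q_k·s_k, t_{k+1} = t_{k-1} − q_k·t_k, so r_k = a·s_k + b·t_k at every step:
  q = 1: r = 5, s = 1 − 1·0 = 1, t = 0 − 1·1 = -1  (check: 348·1 + 343·(-1) = 5)
  q = 68: r = 3, s = 0 − 68·1 = -68, t = 1 − 68·(-1) = 69  (check: 348·(-68) + 343·69 = 3)
  q = 1: r = 2, s = 1 − 1·(-68) = 69, t = -1 − 1·69 = -70  (check: 348·69 + 343·(-70) = 2)
  q = 1: r = 1, s = -68 − 1·69 = -137, t = 69 − 1·(-70) = 139  (check: 348·(-137) + 343·139 = 1)
The row with r = 1 (the gcd) gives the Bezout coefficients s = -137, t = 139.
Result: 348 · (-137) + 343 · (139) = 1.

gcd(348, 343) = 1; s = -137, t = 139 (check: 348·(-137) + 343·139 = 1).


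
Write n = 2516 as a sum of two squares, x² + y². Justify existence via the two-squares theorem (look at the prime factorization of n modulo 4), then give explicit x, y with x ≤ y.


Step 1: Factor n = 2516 = 2^2 · 17 · 37.
Step 2: Check the mod-4 condition on each prime factor: 2 = 2 (special); 17 ≡ 1 (mod 4), exponent 1; 37 ≡ 1 (mod 4), exponent 1.
All primes ≡ 3 (mod 4) appear to even exponent (or don't appear), so by the two-squares theorem n IS expressible as a sum of two squares.
Step 3: Build a representation. Group n = k² · m with k = 2 and m = 17 · 37 = 629 (a product of primes ≡ 1 (mod 4)); a representation of m scales to one of n via (k·x)² + (k·y)² = k²(x² + y²). Each prime p ≡ 1 (mod 4) is itself a sum of two squares; find a² by testing p − a² for a perfect square:
  17: 17 − 1² = 16 = 4² ⇒ 17 = 1² + 4².
  37: 37 − 1² = 36 = 6² ⇒ 37 = 1² + 6².
  Combine using the Brahmagupta–Fibonacci identity (a² + b²)(c² + d²) = (ac − bd)² + (ad + bc)² = (ac + bd)² + (ad − bc)²:
  17 · 37 = 629: from (1² + 4²)(1² + 6²), take (1·1 − 4·6, 1·6 + 4·1) = (1 − 24, 6 + 4) = (-23, 10); dropping signs (only squares matter) gives (23, 10); check 23² + 10² = 529 + 100 = 629 ✓.
  Scale by k = 2: (2·23, 2·10) = (46, 20).
Step 4: Order so x ≤ y and verify: 20² + 46² = 400 + 2116 = 2516 = n. ✓

n = 2516 = 20² + 46² (one valid representation with x ≤ y).


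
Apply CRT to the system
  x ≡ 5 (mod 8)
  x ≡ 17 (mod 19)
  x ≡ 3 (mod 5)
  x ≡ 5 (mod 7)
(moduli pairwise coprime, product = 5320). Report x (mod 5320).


Product of moduli M = 8 · 19 · 5 · 7 = 5320.
Merge one congruence at a time:
  Start: x ≡ 5 (mod 8).
  Combine with x ≡ 17 (mod 19); new modulus lcm = 152.
    Write x = 5 + 8·t and substitute into x ≡ 17 (mod 19): 8·t ≡ 17 − 5 = 12 (mod 19).
    The inverse of 8 mod 19 is 12 (since 8·12 = 96 = 5·19 + 1), so t ≡ 12·12 = 144 ≡ 11 (mod 19).
    Then x = 5 + 8·11 = 93, valid modulo lcm(8, 19) = 152: x ≡ 93 (mod 152).
  Combine with x ≡ 3 (mod 5); new modulus lcm = 760.
    Write x = 93 + 152·t and substitute into x ≡ 3 (mod 5): 152·t ≡ 3 − 93 = -90 (mod 5).
    Reduce coefficients mod 5: 2·t ≡ 0 (mod 5).
    The inverse of 2 mod 5 is 3 (since 2·3 = 6 = 1·5 + 1), so t ≡ 3·0 = 0 ≡ 0 (mod 5).
    Then x = 93 + 152·0 = 93, valid modulo lcm(152, 5) = 760: x ≡ 93 (mod 760).
  Combine with x ≡ 5 (mod 7); new modulus lcm = 5320.
    Write x = 93 + 760·t and substitute into x ≡ 5 (mod 7): 760·t ≡ 5 − 93 = -88 (mod 7).
    Reduce coefficients mod 7: 4·t ≡ 3 (mod 7).
    The inverse of 4 mod 7 is 2 (since 4·2 = 8 = 1·7 + 1), so t ≡ 2·3 = 6 ≡ 6 (mod 7).
    Then x = 93 + 760·6 = 4653, valid modulo lcm(760, 7) = 5320: x ≡ 4653 (mod 5320).
Verify against each original: 4653 mod 8 = 5, 4653 mod 19 = 17, 4653 mod 5 = 3, 4653 mod 7 = 5.

x ≡ 4653 (mod 5320).
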